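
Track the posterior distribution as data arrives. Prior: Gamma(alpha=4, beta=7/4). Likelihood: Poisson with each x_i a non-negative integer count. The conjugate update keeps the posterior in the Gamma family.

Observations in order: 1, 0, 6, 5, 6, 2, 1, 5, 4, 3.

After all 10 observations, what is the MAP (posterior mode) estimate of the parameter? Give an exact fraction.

obs 1: x=1 → posterior Gamma(5, 11/4)
obs 2: x=0 → posterior Gamma(5, 15/4)
obs 3: x=6 → posterior Gamma(11, 19/4)
obs 4: x=5 → posterior Gamma(16, 23/4)
obs 5: x=6 → posterior Gamma(22, 27/4)
obs 6: x=2 → posterior Gamma(24, 31/4)
obs 7: x=1 → posterior Gamma(25, 35/4)
obs 8: x=5 → posterior Gamma(30, 39/4)
obs 9: x=4 → posterior Gamma(34, 43/4)
obs 10: x=3 → posterior Gamma(37, 47/4)

144/47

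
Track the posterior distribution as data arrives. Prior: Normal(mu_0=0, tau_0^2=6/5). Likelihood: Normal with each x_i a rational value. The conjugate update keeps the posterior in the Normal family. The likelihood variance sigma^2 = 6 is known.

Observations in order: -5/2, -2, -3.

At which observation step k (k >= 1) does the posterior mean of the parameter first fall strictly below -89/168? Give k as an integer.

obs 1: x=-5/2 → posterior Normal(-5/12, 1)
obs 2: x=-2 → posterior Normal(-9/14, 6/7)
obs 3: x=-3 → posterior Normal(-15/16, 3/4)

k = 2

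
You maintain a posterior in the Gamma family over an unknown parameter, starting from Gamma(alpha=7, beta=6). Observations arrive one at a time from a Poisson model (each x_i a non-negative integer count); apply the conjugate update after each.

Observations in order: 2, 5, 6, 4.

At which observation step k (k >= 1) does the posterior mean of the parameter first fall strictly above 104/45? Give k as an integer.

k = 4

obs 1: x=2 → posterior Gamma(9, 7)
obs 2: x=5 → posterior Gamma(14, 8)
obs 3: x=6 → posterior Gamma(20, 9)
obs 4: x=4 → posterior Gamma(24, 10)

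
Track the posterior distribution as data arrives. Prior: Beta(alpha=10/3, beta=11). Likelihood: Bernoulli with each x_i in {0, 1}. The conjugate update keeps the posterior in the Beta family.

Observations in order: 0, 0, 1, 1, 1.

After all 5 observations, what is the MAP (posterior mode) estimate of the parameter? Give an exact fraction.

obs 1: x=0 → posterior Beta(10/3, 12)
obs 2: x=0 → posterior Beta(10/3, 13)
obs 3: x=1 → posterior Beta(13/3, 13)
obs 4: x=1 → posterior Beta(16/3, 13)
obs 5: x=1 → posterior Beta(19/3, 13)

4/13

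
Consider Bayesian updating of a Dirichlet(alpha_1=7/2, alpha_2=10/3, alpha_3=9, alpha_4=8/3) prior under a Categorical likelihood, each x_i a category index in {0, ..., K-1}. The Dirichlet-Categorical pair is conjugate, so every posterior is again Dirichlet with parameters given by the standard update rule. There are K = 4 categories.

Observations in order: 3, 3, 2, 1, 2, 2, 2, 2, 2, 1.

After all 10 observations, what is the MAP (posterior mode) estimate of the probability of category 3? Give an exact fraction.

obs 1: x=3 → posterior Dirichlet(7/2, 10/3, 9, 11/3)
obs 2: x=3 → posterior Dirichlet(7/2, 10/3, 9, 14/3)
obs 3: x=2 → posterior Dirichlet(7/2, 10/3, 10, 14/3)
obs 4: x=1 → posterior Dirichlet(7/2, 13/3, 10, 14/3)
obs 5: x=2 → posterior Dirichlet(7/2, 13/3, 11, 14/3)
obs 6: x=2 → posterior Dirichlet(7/2, 13/3, 12, 14/3)
obs 7: x=2 → posterior Dirichlet(7/2, 13/3, 13, 14/3)
obs 8: x=2 → posterior Dirichlet(7/2, 13/3, 14, 14/3)
obs 9: x=2 → posterior Dirichlet(7/2, 13/3, 15, 14/3)
obs 10: x=1 → posterior Dirichlet(7/2, 16/3, 15, 14/3)

22/147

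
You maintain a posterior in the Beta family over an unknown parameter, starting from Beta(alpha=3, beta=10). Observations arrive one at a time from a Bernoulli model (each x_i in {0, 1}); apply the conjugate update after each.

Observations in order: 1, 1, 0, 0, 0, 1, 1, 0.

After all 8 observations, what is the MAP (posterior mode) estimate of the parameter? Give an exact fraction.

obs 1: x=1 → posterior Beta(4, 10)
obs 2: x=1 → posterior Beta(5, 10)
obs 3: x=0 → posterior Beta(5, 11)
obs 4: x=0 → posterior Beta(5, 12)
obs 5: x=0 → posterior Beta(5, 13)
obs 6: x=1 → posterior Beta(6, 13)
obs 7: x=1 → posterior Beta(7, 13)
obs 8: x=0 → posterior Beta(7, 14)

6/19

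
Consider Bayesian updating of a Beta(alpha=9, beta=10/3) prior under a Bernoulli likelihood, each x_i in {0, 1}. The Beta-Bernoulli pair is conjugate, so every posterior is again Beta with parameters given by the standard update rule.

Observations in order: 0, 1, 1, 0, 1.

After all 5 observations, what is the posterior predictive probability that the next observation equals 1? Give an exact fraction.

obs 1: x=0 → posterior Beta(9, 13/3)
obs 2: x=1 → posterior Beta(10, 13/3)
obs 3: x=1 → posterior Beta(11, 13/3)
obs 4: x=0 → posterior Beta(11, 16/3)
obs 5: x=1 → posterior Beta(12, 16/3)

9/13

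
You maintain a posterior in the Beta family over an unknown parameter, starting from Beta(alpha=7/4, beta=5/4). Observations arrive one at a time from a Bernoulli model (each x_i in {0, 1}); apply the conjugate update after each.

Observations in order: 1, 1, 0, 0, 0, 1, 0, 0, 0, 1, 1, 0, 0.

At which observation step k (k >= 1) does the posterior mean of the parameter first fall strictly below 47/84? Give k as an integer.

obs 1: x=1 → posterior Beta(11/4, 5/4)
obs 2: x=1 → posterior Beta(15/4, 5/4)
obs 3: x=0 → posterior Beta(15/4, 9/4)
obs 4: x=0 → posterior Beta(15/4, 13/4)
obs 5: x=0 → posterior Beta(15/4, 17/4)
obs 6: x=1 → posterior Beta(19/4, 17/4)
obs 7: x=0 → posterior Beta(19/4, 21/4)
obs 8: x=0 → posterior Beta(19/4, 25/4)
obs 9: x=0 → posterior Beta(19/4, 29/4)
obs 10: x=1 → posterior Beta(23/4, 29/4)
obs 11: x=1 → posterior Beta(27/4, 29/4)
obs 12: x=0 → posterior Beta(27/4, 33/4)
obs 13: x=0 → posterior Beta(27/4, 37/4)

k = 4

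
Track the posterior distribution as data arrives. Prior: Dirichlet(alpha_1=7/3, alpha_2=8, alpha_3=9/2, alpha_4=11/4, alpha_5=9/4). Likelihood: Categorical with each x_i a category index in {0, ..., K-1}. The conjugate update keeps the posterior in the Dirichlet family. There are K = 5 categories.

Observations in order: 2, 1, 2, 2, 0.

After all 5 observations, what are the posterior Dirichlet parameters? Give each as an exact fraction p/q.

alpha_1=10/3, alpha_2=9, alpha_3=15/2, alpha_4=11/4, alpha_5=9/4

obs 1: x=2 → posterior Dirichlet(7/3, 8, 11/2, 11/4, 9/4)
obs 2: x=1 → posterior Dirichlet(7/3, 9, 11/2, 11/4, 9/4)
obs 3: x=2 → posterior Dirichlet(7/3, 9, 13/2, 11/4, 9/4)
obs 4: x=2 → posterior Dirichlet(7/3, 9, 15/2, 11/4, 9/4)
obs 5: x=0 → posterior Dirichlet(10/3, 9, 15/2, 11/4, 9/4)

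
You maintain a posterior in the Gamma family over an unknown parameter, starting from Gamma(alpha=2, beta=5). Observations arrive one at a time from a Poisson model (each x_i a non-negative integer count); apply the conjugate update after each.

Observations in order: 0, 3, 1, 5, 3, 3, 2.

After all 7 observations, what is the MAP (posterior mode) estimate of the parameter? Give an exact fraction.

obs 1: x=0 → posterior Gamma(2, 6)
obs 2: x=3 → posterior Gamma(5, 7)
obs 3: x=1 → posterior Gamma(6, 8)
obs 4: x=5 → posterior Gamma(11, 9)
obs 5: x=3 → posterior Gamma(14, 10)
obs 6: x=3 → posterior Gamma(17, 11)
obs 7: x=2 → posterior Gamma(19, 12)

3/2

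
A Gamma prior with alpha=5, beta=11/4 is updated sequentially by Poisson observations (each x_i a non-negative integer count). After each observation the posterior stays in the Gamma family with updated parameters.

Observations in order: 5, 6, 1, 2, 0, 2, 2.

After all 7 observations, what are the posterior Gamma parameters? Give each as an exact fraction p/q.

obs 1: x=5 → posterior Gamma(10, 15/4)
obs 2: x=6 → posterior Gamma(16, 19/4)
obs 3: x=1 → posterior Gamma(17, 23/4)
obs 4: x=2 → posterior Gamma(19, 27/4)
obs 5: x=0 → posterior Gamma(19, 31/4)
obs 6: x=2 → posterior Gamma(21, 35/4)
obs 7: x=2 → posterior Gamma(23, 39/4)

alpha=23, beta=39/4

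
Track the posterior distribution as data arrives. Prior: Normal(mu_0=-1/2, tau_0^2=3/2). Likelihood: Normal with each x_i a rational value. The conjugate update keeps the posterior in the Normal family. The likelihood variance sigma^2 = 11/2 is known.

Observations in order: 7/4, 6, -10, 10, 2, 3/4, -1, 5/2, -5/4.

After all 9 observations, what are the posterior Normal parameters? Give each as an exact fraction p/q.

mu_0=107/152, tau_0^2=33/76

obs 1: x=7/4 → posterior Normal(-1/56, 33/28)
obs 2: x=6 → posterior Normal(71/68, 33/34)
obs 3: x=-10 → posterior Normal(-49/80, 33/40)
obs 4: x=10 → posterior Normal(71/92, 33/46)
obs 5: x=2 → posterior Normal(95/104, 33/52)
obs 6: x=3/4 → posterior Normal(26/29, 33/58)
obs 7: x=-1 → posterior Normal(23/32, 33/64)
obs 8: x=5/2 → posterior Normal(61/70, 33/70)
obs 9: x=-5/4 → posterior Normal(107/152, 33/76)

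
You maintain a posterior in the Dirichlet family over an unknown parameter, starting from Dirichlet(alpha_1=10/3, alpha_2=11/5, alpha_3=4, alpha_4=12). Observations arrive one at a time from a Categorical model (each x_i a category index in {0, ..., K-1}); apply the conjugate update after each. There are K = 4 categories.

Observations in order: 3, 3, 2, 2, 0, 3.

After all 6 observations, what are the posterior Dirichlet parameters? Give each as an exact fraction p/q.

obs 1: x=3 → posterior Dirichlet(10/3, 11/5, 4, 13)
obs 2: x=3 → posterior Dirichlet(10/3, 11/5, 4, 14)
obs 3: x=2 → posterior Dirichlet(10/3, 11/5, 5, 14)
obs 4: x=2 → posterior Dirichlet(10/3, 11/5, 6, 14)
obs 5: x=0 → posterior Dirichlet(13/3, 11/5, 6, 14)
obs 6: x=3 → posterior Dirichlet(13/3, 11/5, 6, 15)

alpha_1=13/3, alpha_2=11/5, alpha_3=6, alpha_4=15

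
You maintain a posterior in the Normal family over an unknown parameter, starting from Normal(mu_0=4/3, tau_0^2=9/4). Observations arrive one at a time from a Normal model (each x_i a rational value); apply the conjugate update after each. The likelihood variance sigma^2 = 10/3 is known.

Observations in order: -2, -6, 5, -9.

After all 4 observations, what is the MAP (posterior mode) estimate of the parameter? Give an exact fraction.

-203/111

obs 1: x=-2 → posterior Normal(-2/201, 90/67)
obs 2: x=-6 → posterior Normal(-244/141, 45/47)
obs 3: x=5 → posterior Normal(-83/363, 90/121)
obs 4: x=-9 → posterior Normal(-203/111, 45/74)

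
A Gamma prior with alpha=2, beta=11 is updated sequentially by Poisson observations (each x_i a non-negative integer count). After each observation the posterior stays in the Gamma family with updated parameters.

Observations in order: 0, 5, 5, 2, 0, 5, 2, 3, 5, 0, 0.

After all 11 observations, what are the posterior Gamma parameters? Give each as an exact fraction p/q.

alpha=29, beta=22

obs 1: x=0 → posterior Gamma(2, 12)
obs 2: x=5 → posterior Gamma(7, 13)
obs 3: x=5 → posterior Gamma(12, 14)
obs 4: x=2 → posterior Gamma(14, 15)
obs 5: x=0 → posterior Gamma(14, 16)
obs 6: x=5 → posterior Gamma(19, 17)
obs 7: x=2 → posterior Gamma(21, 18)
obs 8: x=3 → posterior Gamma(24, 19)
obs 9: x=5 → posterior Gamma(29, 20)
obs 10: x=0 → posterior Gamma(29, 21)
obs 11: x=0 → posterior Gamma(29, 22)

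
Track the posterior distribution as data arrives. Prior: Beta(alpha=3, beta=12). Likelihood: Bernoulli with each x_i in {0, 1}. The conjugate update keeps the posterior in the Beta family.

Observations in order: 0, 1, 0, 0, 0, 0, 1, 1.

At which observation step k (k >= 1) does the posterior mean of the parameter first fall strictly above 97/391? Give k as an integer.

obs 1: x=0 → posterior Beta(3, 13)
obs 2: x=1 → posterior Beta(4, 13)
obs 3: x=0 → posterior Beta(4, 14)
obs 4: x=0 → posterior Beta(4, 15)
obs 5: x=0 → posterior Beta(4, 16)
obs 6: x=0 → posterior Beta(4, 17)
obs 7: x=1 → posterior Beta(5, 17)
obs 8: x=1 → posterior Beta(6, 17)

k = 8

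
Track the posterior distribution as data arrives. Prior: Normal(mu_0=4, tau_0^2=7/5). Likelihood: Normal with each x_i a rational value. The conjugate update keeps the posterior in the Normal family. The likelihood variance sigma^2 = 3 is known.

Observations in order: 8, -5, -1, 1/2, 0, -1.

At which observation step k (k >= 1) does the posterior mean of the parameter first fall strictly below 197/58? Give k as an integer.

obs 1: x=8 → posterior Normal(58/11, 21/22)
obs 2: x=-5 → posterior Normal(81/29, 21/29)
obs 3: x=-1 → posterior Normal(37/18, 7/12)
obs 4: x=1/2 → posterior Normal(155/86, 21/43)
obs 5: x=0 → posterior Normal(31/20, 21/50)
obs 6: x=-1 → posterior Normal(47/38, 7/19)

k = 2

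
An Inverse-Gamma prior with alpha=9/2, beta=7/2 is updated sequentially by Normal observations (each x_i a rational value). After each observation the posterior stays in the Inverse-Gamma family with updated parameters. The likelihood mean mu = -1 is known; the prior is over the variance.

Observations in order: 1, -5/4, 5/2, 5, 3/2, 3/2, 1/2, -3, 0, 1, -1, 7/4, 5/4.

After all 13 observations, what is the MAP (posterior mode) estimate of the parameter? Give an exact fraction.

1531/384

obs 1: x=1 → posterior Inverse-Gamma(5, 11/2)
obs 2: x=-5/4 → posterior Inverse-Gamma(11/2, 177/32)
obs 3: x=5/2 → posterior Inverse-Gamma(6, 373/32)
obs 4: x=5 → posterior Inverse-Gamma(13/2, 949/32)
obs 5: x=3/2 → posterior Inverse-Gamma(7, 1049/32)
obs 6: x=3/2 → posterior Inverse-Gamma(15/2, 1149/32)
obs 7: x=1/2 → posterior Inverse-Gamma(8, 1185/32)
obs 8: x=-3 → posterior Inverse-Gamma(17/2, 1249/32)
obs 9: x=0 → posterior Inverse-Gamma(9, 1265/32)
obs 10: x=1 → posterior Inverse-Gamma(19/2, 1329/32)
obs 11: x=-1 → posterior Inverse-Gamma(10, 1329/32)
obs 12: x=7/4 → posterior Inverse-Gamma(21/2, 725/16)
obs 13: x=5/4 → posterior Inverse-Gamma(11, 1531/32)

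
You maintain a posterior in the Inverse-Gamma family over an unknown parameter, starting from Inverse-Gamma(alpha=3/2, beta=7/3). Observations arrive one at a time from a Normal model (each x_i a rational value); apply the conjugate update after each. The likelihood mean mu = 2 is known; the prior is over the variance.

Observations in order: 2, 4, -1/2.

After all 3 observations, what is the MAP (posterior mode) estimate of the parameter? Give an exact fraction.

obs 1: x=2 → posterior Inverse-Gamma(2, 7/3)
obs 2: x=4 → posterior Inverse-Gamma(5/2, 13/3)
obs 3: x=-1/2 → posterior Inverse-Gamma(3, 179/24)

179/96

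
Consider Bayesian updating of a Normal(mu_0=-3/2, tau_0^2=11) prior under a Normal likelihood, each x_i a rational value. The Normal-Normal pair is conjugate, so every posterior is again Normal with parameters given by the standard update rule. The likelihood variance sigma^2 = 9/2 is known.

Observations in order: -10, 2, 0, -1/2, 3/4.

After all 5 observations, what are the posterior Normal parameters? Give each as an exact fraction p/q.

obs 1: x=-10 → posterior Normal(-467/62, 99/31)
obs 2: x=2 → posterior Normal(-379/106, 99/53)
obs 3: x=0 → posterior Normal(-379/150, 33/25)
obs 4: x=-1/2 → posterior Normal(-401/194, 99/97)
obs 5: x=3/4 → posterior Normal(-184/119, 99/119)

mu_0=-184/119, tau_0^2=99/119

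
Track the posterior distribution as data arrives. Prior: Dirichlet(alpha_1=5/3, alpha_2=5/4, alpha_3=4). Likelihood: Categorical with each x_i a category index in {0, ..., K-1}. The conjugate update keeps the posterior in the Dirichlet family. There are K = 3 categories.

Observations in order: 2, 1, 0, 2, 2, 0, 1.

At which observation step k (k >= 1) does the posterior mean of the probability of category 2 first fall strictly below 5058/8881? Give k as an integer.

k = 2

obs 1: x=2 → posterior Dirichlet(5/3, 5/4, 5)
obs 2: x=1 → posterior Dirichlet(5/3, 9/4, 5)
obs 3: x=0 → posterior Dirichlet(8/3, 9/4, 5)
obs 4: x=2 → posterior Dirichlet(8/3, 9/4, 6)
obs 5: x=2 → posterior Dirichlet(8/3, 9/4, 7)
obs 6: x=0 → posterior Dirichlet(11/3, 9/4, 7)
obs 7: x=1 → posterior Dirichlet(11/3, 13/4, 7)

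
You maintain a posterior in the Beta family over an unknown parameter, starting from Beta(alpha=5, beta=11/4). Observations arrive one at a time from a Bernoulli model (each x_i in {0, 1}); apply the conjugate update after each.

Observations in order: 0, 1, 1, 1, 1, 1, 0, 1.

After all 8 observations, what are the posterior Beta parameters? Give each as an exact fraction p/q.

obs 1: x=0 → posterior Beta(5, 15/4)
obs 2: x=1 → posterior Beta(6, 15/4)
obs 3: x=1 → posterior Beta(7, 15/4)
obs 4: x=1 → posterior Beta(8, 15/4)
obs 5: x=1 → posterior Beta(9, 15/4)
obs 6: x=1 → posterior Beta(10, 15/4)
obs 7: x=0 → posterior Beta(10, 19/4)
obs 8: x=1 → posterior Beta(11, 19/4)

alpha=11, beta=19/4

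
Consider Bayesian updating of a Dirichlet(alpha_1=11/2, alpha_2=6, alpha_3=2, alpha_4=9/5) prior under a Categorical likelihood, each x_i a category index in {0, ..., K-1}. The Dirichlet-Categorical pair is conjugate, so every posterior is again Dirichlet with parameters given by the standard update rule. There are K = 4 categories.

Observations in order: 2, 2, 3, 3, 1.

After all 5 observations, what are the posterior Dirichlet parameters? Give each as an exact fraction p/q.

alpha_1=11/2, alpha_2=7, alpha_3=4, alpha_4=19/5

obs 1: x=2 → posterior Dirichlet(11/2, 6, 3, 9/5)
obs 2: x=2 → posterior Dirichlet(11/2, 6, 4, 9/5)
obs 3: x=3 → posterior Dirichlet(11/2, 6, 4, 14/5)
obs 4: x=3 → posterior Dirichlet(11/2, 6, 4, 19/5)
obs 5: x=1 → posterior Dirichlet(11/2, 7, 4, 19/5)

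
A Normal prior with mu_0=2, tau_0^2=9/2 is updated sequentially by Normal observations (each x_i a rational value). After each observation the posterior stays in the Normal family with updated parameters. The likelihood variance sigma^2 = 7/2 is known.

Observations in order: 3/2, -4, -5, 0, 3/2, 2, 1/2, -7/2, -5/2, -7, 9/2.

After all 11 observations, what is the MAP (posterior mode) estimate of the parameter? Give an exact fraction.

-47/53

obs 1: x=3/2 → posterior Normal(55/32, 63/32)
obs 2: x=-4 → posterior Normal(-17/50, 63/50)
obs 3: x=-5 → posterior Normal(-107/68, 63/68)
obs 4: x=0 → posterior Normal(-107/86, 63/86)
obs 5: x=3/2 → posterior Normal(-10/13, 63/104)
obs 6: x=2 → posterior Normal(-22/61, 63/122)
obs 7: x=1/2 → posterior Normal(-1/4, 9/20)
obs 8: x=-7/2 → posterior Normal(-49/79, 63/158)
obs 9: x=-5/2 → posterior Normal(-13/16, 63/176)
obs 10: x=-7 → posterior Normal(-269/194, 63/194)
obs 11: x=9/2 → posterior Normal(-47/53, 63/212)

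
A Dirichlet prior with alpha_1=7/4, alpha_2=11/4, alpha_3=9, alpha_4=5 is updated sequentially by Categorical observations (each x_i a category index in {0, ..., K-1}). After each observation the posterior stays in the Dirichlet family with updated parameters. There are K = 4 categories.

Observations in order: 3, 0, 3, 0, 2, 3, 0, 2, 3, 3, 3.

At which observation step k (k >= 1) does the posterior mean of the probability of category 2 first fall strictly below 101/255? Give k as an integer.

obs 1: x=3 → posterior Dirichlet(7/4, 11/4, 9, 6)
obs 2: x=0 → posterior Dirichlet(11/4, 11/4, 9, 6)
obs 3: x=3 → posterior Dirichlet(11/4, 11/4, 9, 7)
obs 4: x=0 → posterior Dirichlet(15/4, 11/4, 9, 7)
obs 5: x=2 → posterior Dirichlet(15/4, 11/4, 10, 7)
obs 6: x=3 → posterior Dirichlet(15/4, 11/4, 10, 8)
obs 7: x=0 → posterior Dirichlet(19/4, 11/4, 10, 8)
obs 8: x=2 → posterior Dirichlet(19/4, 11/4, 11, 8)
obs 9: x=3 → posterior Dirichlet(19/4, 11/4, 11, 9)
obs 10: x=3 → posterior Dirichlet(19/4, 11/4, 11, 10)
obs 11: x=3 → posterior Dirichlet(19/4, 11/4, 11, 11)

k = 7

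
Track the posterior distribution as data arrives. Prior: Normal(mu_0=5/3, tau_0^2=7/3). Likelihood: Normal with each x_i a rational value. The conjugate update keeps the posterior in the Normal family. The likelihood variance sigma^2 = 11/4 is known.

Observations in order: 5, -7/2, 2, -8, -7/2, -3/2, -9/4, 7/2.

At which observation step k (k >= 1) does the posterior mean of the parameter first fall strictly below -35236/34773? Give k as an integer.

obs 1: x=5 → posterior Normal(195/61, 77/61)
obs 2: x=-7/2 → posterior Normal(97/89, 77/89)
obs 3: x=2 → posterior Normal(17/13, 77/117)
obs 4: x=-8 → posterior Normal(-71/145, 77/145)
obs 5: x=-7/2 → posterior Normal(-169/173, 77/173)
obs 6: x=-3/2 → posterior Normal(-211/201, 77/201)
obs 7: x=-9/4 → posterior Normal(-274/229, 77/229)
obs 8: x=7/2 → posterior Normal(-176/257, 77/257)

k = 6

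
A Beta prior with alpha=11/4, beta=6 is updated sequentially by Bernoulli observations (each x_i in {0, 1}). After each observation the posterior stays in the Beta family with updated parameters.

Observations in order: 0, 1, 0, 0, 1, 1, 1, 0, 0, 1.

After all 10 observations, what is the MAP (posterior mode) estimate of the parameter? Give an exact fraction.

27/67

obs 1: x=0 → posterior Beta(11/4, 7)
obs 2: x=1 → posterior Beta(15/4, 7)
obs 3: x=0 → posterior Beta(15/4, 8)
obs 4: x=0 → posterior Beta(15/4, 9)
obs 5: x=1 → posterior Beta(19/4, 9)
obs 6: x=1 → posterior Beta(23/4, 9)
obs 7: x=1 → posterior Beta(27/4, 9)
obs 8: x=0 → posterior Beta(27/4, 10)
obs 9: x=0 → posterior Beta(27/4, 11)
obs 10: x=1 → posterior Beta(31/4, 11)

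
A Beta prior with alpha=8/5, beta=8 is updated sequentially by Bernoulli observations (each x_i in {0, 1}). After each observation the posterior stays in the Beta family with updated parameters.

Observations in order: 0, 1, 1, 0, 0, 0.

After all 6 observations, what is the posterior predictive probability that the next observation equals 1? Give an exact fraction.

3/13

obs 1: x=0 → posterior Beta(8/5, 9)
obs 2: x=1 → posterior Beta(13/5, 9)
obs 3: x=1 → posterior Beta(18/5, 9)
obs 4: x=0 → posterior Beta(18/5, 10)
obs 5: x=0 → posterior Beta(18/5, 11)
obs 6: x=0 → posterior Beta(18/5, 12)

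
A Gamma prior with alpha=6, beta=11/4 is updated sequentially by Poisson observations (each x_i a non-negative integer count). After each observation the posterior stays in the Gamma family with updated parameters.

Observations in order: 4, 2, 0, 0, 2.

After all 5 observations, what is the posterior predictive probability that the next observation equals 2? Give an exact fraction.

36333308890598223375408/144884079282928466796875

obs 1: x=4 → posterior Gamma(10, 15/4)
obs 2: x=2 → posterior Gamma(12, 19/4)
obs 3: x=0 → posterior Gamma(12, 23/4)
obs 4: x=0 → posterior Gamma(12, 27/4)
obs 5: x=2 → posterior Gamma(14, 31/4)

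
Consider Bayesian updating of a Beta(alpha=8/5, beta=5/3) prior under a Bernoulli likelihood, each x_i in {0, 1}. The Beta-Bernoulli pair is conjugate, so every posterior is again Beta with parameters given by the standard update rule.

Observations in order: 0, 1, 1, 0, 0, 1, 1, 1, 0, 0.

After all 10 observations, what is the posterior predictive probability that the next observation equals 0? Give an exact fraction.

100/199

obs 1: x=0 → posterior Beta(8/5, 8/3)
obs 2: x=1 → posterior Beta(13/5, 8/3)
obs 3: x=1 → posterior Beta(18/5, 8/3)
obs 4: x=0 → posterior Beta(18/5, 11/3)
obs 5: x=0 → posterior Beta(18/5, 14/3)
obs 6: x=1 → posterior Beta(23/5, 14/3)
obs 7: x=1 → posterior Beta(28/5, 14/3)
obs 8: x=1 → posterior Beta(33/5, 14/3)
obs 9: x=0 → posterior Beta(33/5, 17/3)
obs 10: x=0 → posterior Beta(33/5, 20/3)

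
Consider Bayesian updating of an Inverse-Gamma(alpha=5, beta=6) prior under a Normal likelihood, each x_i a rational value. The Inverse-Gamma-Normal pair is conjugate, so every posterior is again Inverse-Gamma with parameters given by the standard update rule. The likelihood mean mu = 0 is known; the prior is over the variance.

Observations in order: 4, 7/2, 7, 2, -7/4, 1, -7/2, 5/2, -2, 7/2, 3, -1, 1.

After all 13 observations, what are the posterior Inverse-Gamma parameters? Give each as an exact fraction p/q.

obs 1: x=4 → posterior Inverse-Gamma(11/2, 14)
obs 2: x=7/2 → posterior Inverse-Gamma(6, 161/8)
obs 3: x=7 → posterior Inverse-Gamma(13/2, 357/8)
obs 4: x=2 → posterior Inverse-Gamma(7, 373/8)
obs 5: x=-7/4 → posterior Inverse-Gamma(15/2, 1541/32)
obs 6: x=1 → posterior Inverse-Gamma(8, 1557/32)
obs 7: x=-7/2 → posterior Inverse-Gamma(17/2, 1753/32)
obs 8: x=5/2 → posterior Inverse-Gamma(9, 1853/32)
obs 9: x=-2 → posterior Inverse-Gamma(19/2, 1917/32)
obs 10: x=7/2 → posterior Inverse-Gamma(10, 2113/32)
obs 11: x=3 → posterior Inverse-Gamma(21/2, 2257/32)
obs 12: x=-1 → posterior Inverse-Gamma(11, 2273/32)
obs 13: x=1 → posterior Inverse-Gamma(23/2, 2289/32)

alpha=23/2, beta=2289/32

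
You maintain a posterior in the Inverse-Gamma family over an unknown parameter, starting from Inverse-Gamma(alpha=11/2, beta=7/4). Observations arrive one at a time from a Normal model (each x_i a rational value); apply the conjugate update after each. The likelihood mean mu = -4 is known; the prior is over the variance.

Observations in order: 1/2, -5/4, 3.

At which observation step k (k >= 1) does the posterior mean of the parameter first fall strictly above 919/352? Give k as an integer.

obs 1: x=1/2 → posterior Inverse-Gamma(6, 95/8)
obs 2: x=-5/4 → posterior Inverse-Gamma(13/2, 501/32)
obs 3: x=3 → posterior Inverse-Gamma(7, 1285/32)

k = 2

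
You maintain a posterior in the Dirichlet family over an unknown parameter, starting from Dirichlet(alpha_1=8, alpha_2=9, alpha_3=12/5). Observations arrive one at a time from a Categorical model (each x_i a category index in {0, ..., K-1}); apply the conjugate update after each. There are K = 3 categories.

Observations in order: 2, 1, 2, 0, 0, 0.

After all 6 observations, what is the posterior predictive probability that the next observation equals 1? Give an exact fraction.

50/127

obs 1: x=2 → posterior Dirichlet(8, 9, 17/5)
obs 2: x=1 → posterior Dirichlet(8, 10, 17/5)
obs 3: x=2 → posterior Dirichlet(8, 10, 22/5)
obs 4: x=0 → posterior Dirichlet(9, 10, 22/5)
obs 5: x=0 → posterior Dirichlet(10, 10, 22/5)
obs 6: x=0 → posterior Dirichlet(11, 10, 22/5)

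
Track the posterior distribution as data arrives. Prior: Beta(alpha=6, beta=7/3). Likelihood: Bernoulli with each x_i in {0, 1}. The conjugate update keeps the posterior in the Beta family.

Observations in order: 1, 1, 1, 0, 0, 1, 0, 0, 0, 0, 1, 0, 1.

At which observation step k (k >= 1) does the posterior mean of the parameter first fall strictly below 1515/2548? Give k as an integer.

k = 9

obs 1: x=1 → posterior Beta(7, 7/3)
obs 2: x=1 → posterior Beta(8, 7/3)
obs 3: x=1 → posterior Beta(9, 7/3)
obs 4: x=0 → posterior Beta(9, 10/3)
obs 5: x=0 → posterior Beta(9, 13/3)
obs 6: x=1 → posterior Beta(10, 13/3)
obs 7: x=0 → posterior Beta(10, 16/3)
obs 8: x=0 → posterior Beta(10, 19/3)
obs 9: x=0 → posterior Beta(10, 22/3)
obs 10: x=0 → posterior Beta(10, 25/3)
obs 11: x=1 → posterior Beta(11, 25/3)
obs 12: x=0 → posterior Beta(11, 28/3)
obs 13: x=1 → posterior Beta(12, 28/3)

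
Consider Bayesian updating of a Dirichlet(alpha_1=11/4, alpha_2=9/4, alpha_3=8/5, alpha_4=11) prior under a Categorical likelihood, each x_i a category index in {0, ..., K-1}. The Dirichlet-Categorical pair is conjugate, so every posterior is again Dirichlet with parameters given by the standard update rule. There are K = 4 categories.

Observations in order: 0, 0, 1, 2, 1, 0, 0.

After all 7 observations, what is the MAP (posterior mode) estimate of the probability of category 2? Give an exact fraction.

obs 1: x=0 → posterior Dirichlet(15/4, 9/4, 8/5, 11)
obs 2: x=0 → posterior Dirichlet(19/4, 9/4, 8/5, 11)
obs 3: x=1 → posterior Dirichlet(19/4, 13/4, 8/5, 11)
obs 4: x=2 → posterior Dirichlet(19/4, 13/4, 13/5, 11)
obs 5: x=1 → posterior Dirichlet(19/4, 17/4, 13/5, 11)
obs 6: x=0 → posterior Dirichlet(23/4, 17/4, 13/5, 11)
obs 7: x=0 → posterior Dirichlet(27/4, 17/4, 13/5, 11)

8/103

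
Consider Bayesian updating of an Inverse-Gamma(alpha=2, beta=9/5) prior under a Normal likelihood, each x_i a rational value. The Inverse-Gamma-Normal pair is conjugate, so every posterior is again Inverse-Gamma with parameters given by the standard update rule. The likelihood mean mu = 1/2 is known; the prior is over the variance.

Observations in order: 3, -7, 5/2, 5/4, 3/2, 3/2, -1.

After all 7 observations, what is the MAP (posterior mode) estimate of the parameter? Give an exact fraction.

obs 1: x=3 → posterior Inverse-Gamma(5/2, 197/40)
obs 2: x=-7 → posterior Inverse-Gamma(3, 661/20)
obs 3: x=5/2 → posterior Inverse-Gamma(7/2, 701/20)
obs 4: x=5/4 → posterior Inverse-Gamma(4, 5653/160)
obs 5: x=3/2 → posterior Inverse-Gamma(9/2, 5733/160)
obs 6: x=3/2 → posterior Inverse-Gamma(5, 5813/160)
obs 7: x=-1 → posterior Inverse-Gamma(11/2, 5993/160)

461/80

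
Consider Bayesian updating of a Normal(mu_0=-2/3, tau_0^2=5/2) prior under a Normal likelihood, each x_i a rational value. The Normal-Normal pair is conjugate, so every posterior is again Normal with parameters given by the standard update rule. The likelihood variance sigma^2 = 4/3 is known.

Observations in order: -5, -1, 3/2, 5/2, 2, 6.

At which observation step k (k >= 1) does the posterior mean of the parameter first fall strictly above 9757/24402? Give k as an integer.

obs 1: x=-5 → posterior Normal(-241/69, 20/23)
obs 2: x=-1 → posterior Normal(-143/57, 10/19)
obs 3: x=3/2 → posterior Normal(-437/318, 20/53)
obs 4: x=5/2 → posterior Normal(-53/102, 5/17)
obs 5: x=2 → posterior Normal(-16/249, 20/83)
obs 6: x=6 → posterior Normal(127/147, 10/49)

k = 6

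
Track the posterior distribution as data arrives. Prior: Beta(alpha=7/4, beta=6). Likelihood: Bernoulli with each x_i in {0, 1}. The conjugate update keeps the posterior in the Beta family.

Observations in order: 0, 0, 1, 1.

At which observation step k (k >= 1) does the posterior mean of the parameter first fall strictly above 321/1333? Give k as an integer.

k = 3

obs 1: x=0 → posterior Beta(7/4, 7)
obs 2: x=0 → posterior Beta(7/4, 8)
obs 3: x=1 → posterior Beta(11/4, 8)
obs 4: x=1 → posterior Beta(15/4, 8)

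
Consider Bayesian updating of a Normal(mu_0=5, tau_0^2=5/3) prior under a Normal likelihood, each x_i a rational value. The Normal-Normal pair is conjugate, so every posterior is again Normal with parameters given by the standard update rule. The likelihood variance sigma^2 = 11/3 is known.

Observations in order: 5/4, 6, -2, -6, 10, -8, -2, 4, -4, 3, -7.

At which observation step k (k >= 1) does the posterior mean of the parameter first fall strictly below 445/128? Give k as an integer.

obs 1: x=5/4 → posterior Normal(245/64, 55/48)
obs 2: x=6 → posterior Normal(365/84, 55/63)
obs 3: x=-2 → posterior Normal(25/8, 55/78)
obs 4: x=-6 → posterior Normal(205/124, 55/93)
obs 5: x=10 → posterior Normal(45/16, 55/108)
obs 6: x=-8 → posterior Normal(245/164, 55/123)
obs 7: x=-2 → posterior Normal(205/184, 55/138)
obs 8: x=4 → posterior Normal(95/68, 55/153)
obs 9: x=-4 → posterior Normal(205/224, 55/168)
obs 10: x=3 → posterior Normal(265/244, 55/183)
obs 11: x=-7 → posterior Normal(125/264, 5/18)

k = 3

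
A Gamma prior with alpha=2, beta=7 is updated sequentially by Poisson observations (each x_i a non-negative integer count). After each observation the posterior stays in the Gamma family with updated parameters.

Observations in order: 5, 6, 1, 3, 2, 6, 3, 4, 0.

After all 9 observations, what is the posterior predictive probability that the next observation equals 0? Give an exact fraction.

340282366920938463463374607431768211456/2367911594760467245844106297320951247361

obs 1: x=5 → posterior Gamma(7, 8)
obs 2: x=6 → posterior Gamma(13, 9)
obs 3: x=1 → posterior Gamma(14, 10)
obs 4: x=3 → posterior Gamma(17, 11)
obs 5: x=2 → posterior Gamma(19, 12)
obs 6: x=6 → posterior Gamma(25, 13)
obs 7: x=3 → posterior Gamma(28, 14)
obs 8: x=4 → posterior Gamma(32, 15)
obs 9: x=0 → posterior Gamma(32, 16)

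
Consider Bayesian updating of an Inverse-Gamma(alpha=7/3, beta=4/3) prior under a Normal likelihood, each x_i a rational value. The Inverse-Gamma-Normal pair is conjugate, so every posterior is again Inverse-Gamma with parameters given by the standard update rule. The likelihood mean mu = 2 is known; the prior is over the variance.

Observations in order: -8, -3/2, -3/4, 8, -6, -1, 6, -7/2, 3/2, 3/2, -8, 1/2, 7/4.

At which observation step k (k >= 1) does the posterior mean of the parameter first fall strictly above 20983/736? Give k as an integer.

k = 5

obs 1: x=-8 → posterior Inverse-Gamma(17/6, 154/3)
obs 2: x=-3/2 → posterior Inverse-Gamma(10/3, 1379/24)
obs 3: x=-3/4 → posterior Inverse-Gamma(23/6, 5879/96)
obs 4: x=8 → posterior Inverse-Gamma(13/3, 7607/96)
obs 5: x=-6 → posterior Inverse-Gamma(29/6, 10679/96)
obs 6: x=-1 → posterior Inverse-Gamma(16/3, 11111/96)
obs 7: x=6 → posterior Inverse-Gamma(35/6, 11879/96)
obs 8: x=-7/2 → posterior Inverse-Gamma(19/3, 13331/96)
obs 9: x=3/2 → posterior Inverse-Gamma(41/6, 13343/96)
obs 10: x=3/2 → posterior Inverse-Gamma(22/3, 13355/96)
obs 11: x=-8 → posterior Inverse-Gamma(47/6, 18155/96)
obs 12: x=1/2 → posterior Inverse-Gamma(25/3, 18263/96)
obs 13: x=7/4 → posterior Inverse-Gamma(53/6, 9133/48)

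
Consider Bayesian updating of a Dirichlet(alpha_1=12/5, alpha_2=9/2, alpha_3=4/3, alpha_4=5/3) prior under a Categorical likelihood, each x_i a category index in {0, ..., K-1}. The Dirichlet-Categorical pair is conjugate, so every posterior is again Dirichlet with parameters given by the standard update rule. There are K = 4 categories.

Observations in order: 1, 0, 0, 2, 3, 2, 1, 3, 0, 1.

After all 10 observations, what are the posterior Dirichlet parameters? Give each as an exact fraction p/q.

obs 1: x=1 → posterior Dirichlet(12/5, 11/2, 4/3, 5/3)
obs 2: x=0 → posterior Dirichlet(17/5, 11/2, 4/3, 5/3)
obs 3: x=0 → posterior Dirichlet(22/5, 11/2, 4/3, 5/3)
obs 4: x=2 → posterior Dirichlet(22/5, 11/2, 7/3, 5/3)
obs 5: x=3 → posterior Dirichlet(22/5, 11/2, 7/3, 8/3)
obs 6: x=2 → posterior Dirichlet(22/5, 11/2, 10/3, 8/3)
obs 7: x=1 → posterior Dirichlet(22/5, 13/2, 10/3, 8/3)
obs 8: x=3 → posterior Dirichlet(22/5, 13/2, 10/3, 11/3)
obs 9: x=0 → posterior Dirichlet(27/5, 13/2, 10/3, 11/3)
obs 10: x=1 → posterior Dirichlet(27/5, 15/2, 10/3, 11/3)

alpha_1=27/5, alpha_2=15/2, alpha_3=10/3, alpha_4=11/3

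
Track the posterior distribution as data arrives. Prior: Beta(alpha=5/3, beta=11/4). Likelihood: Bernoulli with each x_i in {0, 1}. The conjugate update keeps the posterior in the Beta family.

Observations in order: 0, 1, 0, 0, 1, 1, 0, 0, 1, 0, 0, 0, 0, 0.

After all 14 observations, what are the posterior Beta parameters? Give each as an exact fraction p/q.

alpha=17/3, beta=51/4

obs 1: x=0 → posterior Beta(5/3, 15/4)
obs 2: x=1 → posterior Beta(8/3, 15/4)
obs 3: x=0 → posterior Beta(8/3, 19/4)
obs 4: x=0 → posterior Beta(8/3, 23/4)
obs 5: x=1 → posterior Beta(11/3, 23/4)
obs 6: x=1 → posterior Beta(14/3, 23/4)
obs 7: x=0 → posterior Beta(14/3, 27/4)
obs 8: x=0 → posterior Beta(14/3, 31/4)
obs 9: x=1 → posterior Beta(17/3, 31/4)
obs 10: x=0 → posterior Beta(17/3, 35/4)
obs 11: x=0 → posterior Beta(17/3, 39/4)
obs 12: x=0 → posterior Beta(17/3, 43/4)
obs 13: x=0 → posterior Beta(17/3, 47/4)
obs 14: x=0 → posterior Beta(17/3, 51/4)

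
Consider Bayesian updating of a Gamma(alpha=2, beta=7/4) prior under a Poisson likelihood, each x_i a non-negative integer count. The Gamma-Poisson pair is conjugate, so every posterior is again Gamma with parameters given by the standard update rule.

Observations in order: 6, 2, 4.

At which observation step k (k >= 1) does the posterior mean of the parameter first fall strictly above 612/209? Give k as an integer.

obs 1: x=6 → posterior Gamma(8, 11/4)
obs 2: x=2 → posterior Gamma(10, 15/4)
obs 3: x=4 → posterior Gamma(14, 19/4)

k = 3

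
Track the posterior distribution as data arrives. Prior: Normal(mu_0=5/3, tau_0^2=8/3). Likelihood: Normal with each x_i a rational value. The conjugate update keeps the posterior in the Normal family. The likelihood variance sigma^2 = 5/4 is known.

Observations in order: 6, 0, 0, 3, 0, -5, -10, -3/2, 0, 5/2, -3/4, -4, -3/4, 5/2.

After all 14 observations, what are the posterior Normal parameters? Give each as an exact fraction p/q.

mu_0=-231/463, tau_0^2=40/463

obs 1: x=6 → posterior Normal(217/47, 40/47)
obs 2: x=0 → posterior Normal(217/79, 40/79)
obs 3: x=0 → posterior Normal(217/111, 40/111)
obs 4: x=3 → posterior Normal(313/143, 40/143)
obs 5: x=0 → posterior Normal(313/175, 8/35)
obs 6: x=-5 → posterior Normal(17/23, 40/207)
obs 7: x=-10 → posterior Normal(-167/239, 40/239)
obs 8: x=-3/2 → posterior Normal(-215/271, 40/271)
obs 9: x=0 → posterior Normal(-215/303, 40/303)
obs 10: x=5/2 → posterior Normal(-27/67, 8/67)
obs 11: x=-3/4 → posterior Normal(-159/367, 40/367)
obs 12: x=-4 → posterior Normal(-41/57, 40/399)
obs 13: x=-3/4 → posterior Normal(-311/431, 40/431)
obs 14: x=5/2 → posterior Normal(-231/463, 40/463)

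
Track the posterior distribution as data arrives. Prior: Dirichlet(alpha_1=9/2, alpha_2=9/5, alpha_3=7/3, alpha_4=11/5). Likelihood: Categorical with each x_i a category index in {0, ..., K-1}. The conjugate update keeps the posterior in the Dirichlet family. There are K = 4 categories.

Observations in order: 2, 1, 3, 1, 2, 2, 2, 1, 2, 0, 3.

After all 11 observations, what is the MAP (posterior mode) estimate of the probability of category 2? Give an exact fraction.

obs 1: x=2 → posterior Dirichlet(9/2, 9/5, 10/3, 11/5)
obs 2: x=1 → posterior Dirichlet(9/2, 14/5, 10/3, 11/5)
obs 3: x=3 → posterior Dirichlet(9/2, 14/5, 10/3, 16/5)
obs 4: x=1 → posterior Dirichlet(9/2, 19/5, 10/3, 16/5)
obs 5: x=2 → posterior Dirichlet(9/2, 19/5, 13/3, 16/5)
obs 6: x=2 → posterior Dirichlet(9/2, 19/5, 16/3, 16/5)
obs 7: x=2 → posterior Dirichlet(9/2, 19/5, 19/3, 16/5)
obs 8: x=1 → posterior Dirichlet(9/2, 24/5, 19/3, 16/5)
obs 9: x=2 → posterior Dirichlet(9/2, 24/5, 22/3, 16/5)
obs 10: x=0 → posterior Dirichlet(11/2, 24/5, 22/3, 16/5)
obs 11: x=3 → posterior Dirichlet(11/2, 24/5, 22/3, 21/5)

38/107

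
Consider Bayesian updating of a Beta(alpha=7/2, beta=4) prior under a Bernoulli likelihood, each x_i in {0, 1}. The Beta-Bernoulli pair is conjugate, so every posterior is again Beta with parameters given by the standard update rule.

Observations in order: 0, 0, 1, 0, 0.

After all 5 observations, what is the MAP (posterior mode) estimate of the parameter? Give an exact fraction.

1/3

obs 1: x=0 → posterior Beta(7/2, 5)
obs 2: x=0 → posterior Beta(7/2, 6)
obs 3: x=1 → posterior Beta(9/2, 6)
obs 4: x=0 → posterior Beta(9/2, 7)
obs 5: x=0 → posterior Beta(9/2, 8)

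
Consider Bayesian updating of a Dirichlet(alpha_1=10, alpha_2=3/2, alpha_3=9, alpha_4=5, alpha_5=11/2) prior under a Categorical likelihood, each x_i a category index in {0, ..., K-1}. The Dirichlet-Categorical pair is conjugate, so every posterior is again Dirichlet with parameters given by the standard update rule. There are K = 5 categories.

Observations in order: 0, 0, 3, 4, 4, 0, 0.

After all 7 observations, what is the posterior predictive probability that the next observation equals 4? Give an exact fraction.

obs 1: x=0 → posterior Dirichlet(11, 3/2, 9, 5, 11/2)
obs 2: x=0 → posterior Dirichlet(12, 3/2, 9, 5, 11/2)
obs 3: x=3 → posterior Dirichlet(12, 3/2, 9, 6, 11/2)
obs 4: x=4 → posterior Dirichlet(12, 3/2, 9, 6, 13/2)
obs 5: x=4 → posterior Dirichlet(12, 3/2, 9, 6, 15/2)
obs 6: x=0 → posterior Dirichlet(13, 3/2, 9, 6, 15/2)
obs 7: x=0 → posterior Dirichlet(14, 3/2, 9, 6, 15/2)

15/76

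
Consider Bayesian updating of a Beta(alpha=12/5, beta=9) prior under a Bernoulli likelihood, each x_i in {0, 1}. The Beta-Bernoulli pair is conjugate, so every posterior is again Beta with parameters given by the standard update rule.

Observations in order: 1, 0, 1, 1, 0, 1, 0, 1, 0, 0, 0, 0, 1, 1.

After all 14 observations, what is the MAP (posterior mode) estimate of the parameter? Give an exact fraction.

14/39

obs 1: x=1 → posterior Beta(17/5, 9)
obs 2: x=0 → posterior Beta(17/5, 10)
obs 3: x=1 → posterior Beta(22/5, 10)
obs 4: x=1 → posterior Beta(27/5, 10)
obs 5: x=0 → posterior Beta(27/5, 11)
obs 6: x=1 → posterior Beta(32/5, 11)
obs 7: x=0 → posterior Beta(32/5, 12)
obs 8: x=1 → posterior Beta(37/5, 12)
obs 9: x=0 → posterior Beta(37/5, 13)
obs 10: x=0 → posterior Beta(37/5, 14)
obs 11: x=0 → posterior Beta(37/5, 15)
obs 12: x=0 → posterior Beta(37/5, 16)
obs 13: x=1 → posterior Beta(42/5, 16)
obs 14: x=1 → posterior Beta(47/5, 16)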